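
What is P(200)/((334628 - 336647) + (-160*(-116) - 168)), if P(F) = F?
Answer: 200/16373 ≈ 0.012215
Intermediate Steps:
P(200)/((334628 - 336647) + (-160*(-116) - 168)) = 200/((334628 - 336647) + (-160*(-116) - 168)) = 200/(-2019 + (18560 - 168)) = 200/(-2019 + 18392) = 200/16373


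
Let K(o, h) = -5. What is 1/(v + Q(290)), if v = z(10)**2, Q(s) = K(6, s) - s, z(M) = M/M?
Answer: -1/294 ≈ -0.0034014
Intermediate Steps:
z(M) = 1
Q(s) = -5 - s
v = 1 (v = 1**2 = 1)
1/(v + Q(290)) = 1/(1 + (-5 - 1*290)) = 1/(1 + (-5 - 290)) = 1/(1 - 295) = 1/(-294) = -1/294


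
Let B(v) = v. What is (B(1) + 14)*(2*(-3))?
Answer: -90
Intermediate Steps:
(B(1) + 14)*(2*(-3)) = (1 + 14)*(2*(-3)) = 15*(-6) = -90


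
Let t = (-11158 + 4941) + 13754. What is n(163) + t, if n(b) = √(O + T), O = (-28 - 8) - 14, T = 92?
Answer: 7537 + √42 ≈ 7543.5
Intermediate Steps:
O = -50 (O = -36 - 14 = -50)
n(b) = √42 (n(b) = √(-50 + 92) = √42)
t = 7537 (t = -6217 + 13754 = 7537)
n(163) + t = √42 + 7537 = 7537 + √42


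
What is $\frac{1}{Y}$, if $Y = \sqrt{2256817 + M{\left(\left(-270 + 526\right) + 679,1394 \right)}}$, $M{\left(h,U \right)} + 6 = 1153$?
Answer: $\frac{\sqrt{564491}}{1128982} \approx 0.00066549$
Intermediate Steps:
$M{\left(h,U \right)} = 1147$ ($M{\left(h,U \right)} = -6 + 1153 = 1147$)
$Y = 2 \sqrt{564491}$ ($Y = \sqrt{2256817 + 1147} = \sqrt{2257964} = 2 \sqrt{564491} \approx 1502.7$)
$\frac{1}{Y} = \frac{1}{2 \sqrt{564491}} = \frac{\sqrt{564491}}{1128982}$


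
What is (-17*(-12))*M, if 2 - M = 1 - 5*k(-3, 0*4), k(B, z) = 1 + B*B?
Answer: 10404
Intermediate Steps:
k(B, z) = 1 + B²
M = 51 (M = 2 - (1 - 5*(1 + (-3)²)) = 2 - (1 - 5*(1 + 9)) = 2 - (1 - 5*10) = 2 - (1 - 50) = 2 - 1*(-49) = 2 + 49 = 51)
(-17*(-12))*M = -17*(-12)*51 = 204*51 = 10404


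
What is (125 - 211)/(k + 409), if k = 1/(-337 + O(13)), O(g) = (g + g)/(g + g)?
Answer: -28896/137423 ≈ -0.21027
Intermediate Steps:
O(g) = 1 (O(g) = (2*g)/((2*g)) = (2*g)*(1/(2*g)) = 1)
k = -1/336 (k = 1/(-337 + 1) = 1/(-336) = -1/336 ≈ -0.0029762)
(125 - 211)/(k + 409) = (125 - 211)/(-1/336 + 409) = -86/137423/336 = -86*336/137423 = -28896/137423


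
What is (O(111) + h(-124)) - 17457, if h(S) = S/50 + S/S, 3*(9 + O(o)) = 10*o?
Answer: -427437/25 ≈ -17097.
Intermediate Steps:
O(o) = -9 + 10*o/3 (O(o) = -9 + (10*o)/3 = -9 + 10*o/3)
h(S) = 1 + S/50 (h(S) = S*(1/50) + 1 = S/50 + 1 = 1 + S/50)
(O(111) + h(-124)) - 17457 = ((-9 + (10/3)*111) + (1 + (1/50)*(-124))) - 17457 = ((-9 + 370) + (1 - 62/25)) - 17457 = (361 - 37/25) - 17457 = 8988/25 - 17457 = -427437/25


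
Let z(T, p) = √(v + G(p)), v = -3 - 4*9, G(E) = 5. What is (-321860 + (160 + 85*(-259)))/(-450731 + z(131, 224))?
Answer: 30984601133/40631686879 + 68743*I*√34/40631686879 ≈ 0.76257 + 9.8651e-6*I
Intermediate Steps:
v = -39 (v = -3 - 36 = -39)
z(T, p) = I*√34 (z(T, p) = √(-39 + 5) = √(-34) = I*√34)
(-321860 + (160 + 85*(-259)))/(-450731 + z(131, 224)) = (-321860 + (160 + 85*(-259)))/(-450731 + I*√34) = (-321860 + (160 - 22015))/(-450731 + I*√34) = (-321860 - 21855)/(-450731 + I*√34) = -343715/(-450731 + I*√34)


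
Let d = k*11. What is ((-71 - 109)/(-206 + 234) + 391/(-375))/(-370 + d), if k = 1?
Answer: 19612/942375 ≈ 0.020811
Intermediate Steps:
d = 11 (d = 1*11 = 11)
((-71 - 109)/(-206 + 234) + 391/(-375))/(-370 + d) = ((-71 - 109)/(-206 + 234) + 391/(-375))/(-370 + 11) = (-180/28 + 391*(-1/375))/(-359) = (-180*1/28 - 391/375)*(-1/359) = (-45/7 - 391/375)*(-1/359) = -19612/2625*(-1/359) = 19612/942375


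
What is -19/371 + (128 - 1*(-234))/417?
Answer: 126379/154707 ≈ 0.81689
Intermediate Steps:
-19/371 + (128 - 1*(-234))/417 = -19*1/371 + (128 + 234)*(1/417) = -19/371 + 362*(1/417) = -19/371 + 362/417 = 126379/154707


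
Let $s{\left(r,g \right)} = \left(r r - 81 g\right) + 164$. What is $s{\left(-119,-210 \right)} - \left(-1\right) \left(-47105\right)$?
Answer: $-15770$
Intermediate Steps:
$s{\left(r,g \right)} = 164 + r^{2} - 81 g$ ($s{\left(r,g \right)} = \left(r^{2} - 81 g\right) + 164 = 164 + r^{2} - 81 g$)
$s{\left(-119,-210 \right)} - \left(-1\right) \left(-47105\right) = \left(164 + \left(-119\right)^{2} - -17010\right) - \left(-1\right) \left(-47105\right) = \left(164 + 14161 + 17010\right) - 47105 = 31335 - 47105 = -15770$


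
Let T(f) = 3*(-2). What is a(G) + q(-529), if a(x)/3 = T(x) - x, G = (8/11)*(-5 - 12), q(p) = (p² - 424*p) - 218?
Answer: 5543319/11 ≈ 5.0394e+5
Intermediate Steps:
q(p) = -218 + p² - 424*p
T(f) = -6
G = -136/11 (G = (8*(1/11))*(-17) = (8/11)*(-17) = -136/11 ≈ -12.364)
a(x) = -18 - 3*x (a(x) = 3*(-6 - x) = -18 - 3*x)
a(G) + q(-529) = (-18 - 3*(-136/11)) + (-218 + (-529)² - 424*(-529)) = (-18 + 408/11) + (-218 + 279841 + 224296) = 210/11 + 503919 = 5543319/11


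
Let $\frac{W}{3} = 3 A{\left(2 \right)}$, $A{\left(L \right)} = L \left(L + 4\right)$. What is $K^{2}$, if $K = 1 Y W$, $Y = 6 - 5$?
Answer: $11664$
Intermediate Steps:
$A{\left(L \right)} = L \left(4 + L\right)$
$Y = 1$ ($Y = 6 - 5 = 1$)
$W = 108$ ($W = 3 \cdot 3 \cdot 2 \left(4 + 2\right) = 3 \cdot 3 \cdot 2 \cdot 6 = 3 \cdot 3 \cdot 12 = 3 \cdot 36 = 108$)
$K = 108$ ($K = 1 \cdot 1 \cdot 108 = 1 \cdot 108 = 108$)
$K^{2} = 108^{2} = 11664$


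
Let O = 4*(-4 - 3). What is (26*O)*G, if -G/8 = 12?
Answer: 69888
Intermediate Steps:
G = -96 (G = -8*12 = -96)
O = -28 (O = 4*(-7) = -28)
(26*O)*G = (26*(-28))*(-96) = -728*(-96) = 69888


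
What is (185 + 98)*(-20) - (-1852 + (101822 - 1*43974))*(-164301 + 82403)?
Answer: 4585954748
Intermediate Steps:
(185 + 98)*(-20) - (-1852 + (101822 - 1*43974))*(-164301 + 82403) = 283*(-20) - (-1852 + (101822 - 43974))*(-81898) = -5660 - (-1852 + 57848)*(-81898) = -5660 - 55996*(-81898) = -5660 - 1*(-4585960408) = -5660 + 4585960408 = 4585954748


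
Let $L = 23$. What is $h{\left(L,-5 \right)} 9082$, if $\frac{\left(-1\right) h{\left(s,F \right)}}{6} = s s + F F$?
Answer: $-30188568$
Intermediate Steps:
$h{\left(s,F \right)} = - 6 F^{2} - 6 s^{2}$ ($h{\left(s,F \right)} = - 6 \left(s s + F F\right) = - 6 \left(s^{2} + F^{2}\right) = - 6 \left(F^{2} + s^{2}\right) = - 6 F^{2} - 6 s^{2}$)
$h{\left(L,-5 \right)} 9082 = \left(- 6 \left(-5\right)^{2} - 6 \cdot 23^{2}\right) 9082 = \left(\left(-6\right) 25 - 3174\right) 9082 = \left(-150 - 3174\right) 9082 = \left(-3324\right) 9082 = -30188568$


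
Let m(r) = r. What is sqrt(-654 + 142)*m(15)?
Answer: 240*I*sqrt(2) ≈ 339.41*I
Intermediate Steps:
sqrt(-654 + 142)*m(15) = sqrt(-654 + 142)*15 = sqrt(-512)*15 = (16*I*sqrt(2))*15 = 240*I*sqrt(2)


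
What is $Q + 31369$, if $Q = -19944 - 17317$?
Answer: $-5892$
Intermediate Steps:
$Q = -37261$ ($Q = -19944 - 17317 = -37261$)
$Q + 31369 = -37261 + 31369 = -5892$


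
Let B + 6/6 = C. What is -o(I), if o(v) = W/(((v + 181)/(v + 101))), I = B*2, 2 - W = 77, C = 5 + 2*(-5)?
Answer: 6675/169 ≈ 39.497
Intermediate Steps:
C = -5 (C = 5 - 10 = -5)
W = -75 (W = 2 - 1*77 = 2 - 77 = -75)
B = -6 (B = -1 - 5 = -6)
I = -12 (I = -6*2 = -12)
o(v) = -75*(101 + v)/(181 + v) (o(v) = -75*(v + 101)/(v + 181) = -75*(101 + v)/(181 + v))
-o(I) = -75*(-101 - 1*(-12))/(181 - 12) = -75*(-101 + 12)/169 = -75*(-89)/169 = -1*(-6675/169) = 6675/169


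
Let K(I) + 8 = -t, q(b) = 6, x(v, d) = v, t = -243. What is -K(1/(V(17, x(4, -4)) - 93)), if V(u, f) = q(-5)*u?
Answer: -235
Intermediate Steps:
V(u, f) = 6*u
K(I) = 235 (K(I) = -8 - 1*(-243) = -8 + 243 = 235)
-K(1/(V(17, x(4, -4)) - 93)) = -1*235 = -235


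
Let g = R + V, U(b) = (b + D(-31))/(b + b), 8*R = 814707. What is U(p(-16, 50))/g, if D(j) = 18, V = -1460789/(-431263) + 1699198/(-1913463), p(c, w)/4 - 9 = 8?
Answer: 70967698264134/11429396404179363299 ≈ 6.2092e-6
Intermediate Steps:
R = 814707/8 (R = (⅛)*814707 = 814707/8 ≈ 1.0184e+5)
p(c, w) = 68 (p(c, w) = 36 + 4*8 = 36 + 32 = 68)
V = 2062364475233/825205793769 (V = -1460789*(-1/431263) + 1699198*(-1/1913463) = 1460789/431263 - 1699198/1913463 = 2062364475233/825205793769 ≈ 2.4992)
U(b) = (18 + b)/(2*b) (U(b) = (b + 18)/(b + b) = (18 + b)/((2*b)) = (18 + b)*(1/(2*b)) = (18 + b)/(2*b))
g = 672317435539962547/6601646350152 (g = 814707/8 + 2062364475233/825205793769 = 672317435539962547/6601646350152 ≈ 1.0184e+5)
U(p(-16, 50))/g = ((½)*(18 + 68)/68)/(672317435539962547/6601646350152) = ((½)*(1/68)*86)*(6601646350152/672317435539962547) = (43/68)*(6601646350152/672317435539962547) = 70967698264134/11429396404179363299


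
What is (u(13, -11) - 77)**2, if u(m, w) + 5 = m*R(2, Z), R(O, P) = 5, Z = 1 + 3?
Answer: 289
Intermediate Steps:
Z = 4
u(m, w) = -5 + 5*m (u(m, w) = -5 + m*5 = -5 + 5*m)
(u(13, -11) - 77)**2 = ((-5 + 5*13) - 77)**2 = ((-5 + 65) - 77)**2 = (60 - 77)**2 = (-17)**2 = 289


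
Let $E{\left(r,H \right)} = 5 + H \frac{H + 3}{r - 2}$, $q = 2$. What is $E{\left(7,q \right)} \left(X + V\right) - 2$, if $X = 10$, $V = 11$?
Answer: $145$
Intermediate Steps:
$E{\left(r,H \right)} = 5 + \frac{H \left(3 + H\right)}{-2 + r}$ ($E{\left(r,H \right)} = 5 + H \frac{3 + H}{-2 + r} = 5 + \frac{H \left(3 + H\right)}{-2 + r}$)
$E{\left(7,q \right)} \left(X + V\right) - 2 = \frac{-10 + 2^{2} + 3 \cdot 2 + 5 \cdot 7}{-2 + 7} \left(10 + 11\right) - 2 = \frac{-10 + 4 + 6 + 35}{5} \cdot 21 - 2 = \frac{1}{5} \cdot 35 \cdot 21 - 2 = 7 \cdot 21 - 2 = 147 - 2 = 145$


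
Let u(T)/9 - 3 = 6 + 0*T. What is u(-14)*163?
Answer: 13203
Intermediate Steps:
u(T) = 81 (u(T) = 27 + 9*(6 + 0*T) = 27 + 9*(6 + 0) = 27 + 9*6 = 27 + 54 = 81)
u(-14)*163 = 81*163 = 13203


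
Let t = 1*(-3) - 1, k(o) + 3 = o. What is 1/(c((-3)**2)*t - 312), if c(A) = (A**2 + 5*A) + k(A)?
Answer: -1/840 ≈ -0.0011905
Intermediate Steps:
k(o) = -3 + o
c(A) = -3 + A**2 + 6*A (c(A) = (A**2 + 5*A) + (-3 + A) = -3 + A**2 + 6*A)
t = -4 (t = -3 - 1 = -4)
1/(c((-3)**2)*t - 312) = 1/((-3 + ((-3)**2)**2 + 6*(-3)**2)*(-4) - 312) = 1/((-3 + 9**2 + 6*9)*(-4) - 312) = 1/((-3 + 81 + 54)*(-4) - 312) = 1/(132*(-4) - 312) = 1/(-528 - 312) = 1/(-840) = -1/840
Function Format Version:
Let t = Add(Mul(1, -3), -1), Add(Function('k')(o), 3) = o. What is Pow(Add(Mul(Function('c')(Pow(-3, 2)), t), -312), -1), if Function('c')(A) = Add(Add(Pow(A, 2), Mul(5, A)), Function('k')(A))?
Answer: Rational(-1, 840) ≈ -0.0011905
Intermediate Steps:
Function('k')(o) = Add(-3, o)
Function('c')(A) = Add(-3, Pow(A, 2), Mul(6, A)) (Function('c')(A) = Add(Add(Pow(A, 2), Mul(5, A)), Add(-3, A)) = Add(-3, Pow(A, 2), Mul(6, A)))
t = -4 (t = Add(-3, -1) = -4)
Pow(Add(Mul(Function('c')(Pow(-3, 2)), t), -312), -1) = Pow(Add(Mul(Add(-3, Pow(Pow(-3, 2), 2), Mul(6, Pow(-3, 2))), -4), -312), -1) = Pow(Add(Mul(Add(-3, Pow(9, 2), Mul(6, 9)), -4), -312), -1) = Pow(Add(Mul(Add(-3, 81, 54), -4), -312), -1) = Pow(Add(Mul(132, -4), -312), -1) = Pow(Add(-528, -312), -1) = Pow(-840, -1) = Rational(-1, 840)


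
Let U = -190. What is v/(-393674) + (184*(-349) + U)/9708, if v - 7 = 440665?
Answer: -7408252855/955446798 ≈ -7.7537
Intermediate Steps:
v = 440672 (v = 7 + 440665 = 440672)
v/(-393674) + (184*(-349) + U)/9708 = 440672/(-393674) + (184*(-349) - 190)/9708 = 440672*(-1/393674) + (-64216 - 190)*(1/9708) = -220336/196837 - 64406*1/9708 = -220336/196837 - 32203/4854 = -7408252855/955446798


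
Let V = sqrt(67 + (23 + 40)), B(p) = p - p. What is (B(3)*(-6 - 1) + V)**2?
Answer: 130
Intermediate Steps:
B(p) = 0
V = sqrt(130) (V = sqrt(67 + 63) = sqrt(130) ≈ 11.402)
(B(3)*(-6 - 1) + V)**2 = (0*(-6 - 1) + sqrt(130))**2 = (0*(-7) + sqrt(130))**2 = (0 + sqrt(130))**2 = (sqrt(130))**2 = 130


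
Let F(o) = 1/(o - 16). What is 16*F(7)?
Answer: -16/9 ≈ -1.7778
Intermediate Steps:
F(o) = 1/(-16 + o)
16*F(7) = 16/(-16 + 7) = 16/(-9) = 16*(-⅑) = -16/9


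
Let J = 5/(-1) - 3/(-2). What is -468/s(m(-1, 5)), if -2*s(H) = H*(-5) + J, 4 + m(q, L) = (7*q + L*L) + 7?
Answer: -1872/217 ≈ -8.6267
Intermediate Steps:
J = -7/2 (J = 5*(-1) - 3*(-1/2) = -5 + 3/2 = -7/2 ≈ -3.5000)
m(q, L) = 3 + L**2 + 7*q (m(q, L) = -4 + ((7*q + L*L) + 7) = -4 + ((7*q + L**2) + 7) = -4 + ((L**2 + 7*q) + 7) = -4 + (7 + L**2 + 7*q) = 3 + L**2 + 7*q)
s(H) = 7/4 + 5*H/2 (s(H) = -(H*(-5) - 7/2)/2 = -(-5*H - 7/2)/2 = -(-7/2 - 5*H)/2 = 7/4 + 5*H/2)
-468/s(m(-1, 5)) = -468/(7/4 + 5*(3 + 5**2 + 7*(-1))/2) = -468/(7/4 + 5*(3 + 25 - 7)/2) = -468/(7/4 + (5/2)*21) = -468/(7/4 + 105/2) = -468/217/4 = -468*4/217 = -1872/217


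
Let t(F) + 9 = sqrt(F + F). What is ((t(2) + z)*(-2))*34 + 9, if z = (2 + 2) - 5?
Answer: 553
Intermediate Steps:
t(F) = -9 + sqrt(2)*sqrt(F) (t(F) = -9 + sqrt(F + F) = -9 + sqrt(2*F) = -9 + sqrt(2)*sqrt(F))
z = -1 (z = 4 - 5 = -1)
((t(2) + z)*(-2))*34 + 9 = (((-9 + sqrt(2)*sqrt(2)) - 1)*(-2))*34 + 9 = (((-9 + 2) - 1)*(-2))*34 + 9 = ((-7 - 1)*(-2))*34 + 9 = -8*(-2)*34 + 9 = 16*34 + 9 = 544 + 9 = 553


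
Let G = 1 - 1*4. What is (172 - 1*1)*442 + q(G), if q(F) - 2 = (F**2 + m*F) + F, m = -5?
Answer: 75605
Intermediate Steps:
G = -3 (G = 1 - 4 = -3)
q(F) = 2 + F**2 - 4*F (q(F) = 2 + ((F**2 - 5*F) + F) = 2 + (F**2 - 4*F) = 2 + F**2 - 4*F)
(172 - 1*1)*442 + q(G) = (172 - 1*1)*442 + (2 + (-3)**2 - 4*(-3)) = (172 - 1)*442 + (2 + 9 + 12) = 171*442 + 23 = 75582 + 23 = 75605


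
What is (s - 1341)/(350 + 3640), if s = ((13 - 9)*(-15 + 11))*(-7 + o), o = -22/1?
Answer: -877/3990 ≈ -0.21980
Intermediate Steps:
o = -22 (o = -22*1 = -22)
s = 464 (s = ((13 - 9)*(-15 + 11))*(-7 - 22) = (4*(-4))*(-29) = -16*(-29) = 464)
(s - 1341)/(350 + 3640) = (464 - 1341)/(350 + 3640) = -877/3990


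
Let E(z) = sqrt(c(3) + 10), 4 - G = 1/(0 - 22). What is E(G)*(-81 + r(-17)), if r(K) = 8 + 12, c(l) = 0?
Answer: -61*sqrt(10) ≈ -192.90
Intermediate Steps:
G = 89/22 (G = 4 - 1/(0 - 22) = 4 - 1/(-22) = 4 - 1*(-1/22) = 4 + 1/22 = 89/22 ≈ 4.0455)
r(K) = 20
E(z) = sqrt(10) (E(z) = sqrt(0 + 10) = sqrt(10))
E(G)*(-81 + r(-17)) = sqrt(10)*(-81 + 20) = sqrt(10)*(-61) = -61*sqrt(10)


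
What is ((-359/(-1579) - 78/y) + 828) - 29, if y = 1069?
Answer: 1348933458/1687951 ≈ 799.15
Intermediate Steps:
((-359/(-1579) - 78/y) + 828) - 29 = ((-359/(-1579) - 78/1069) + 828) - 29 = ((-359*(-1/1579) - 78*1/1069) + 828) - 29 = ((359/1579 - 78/1069) + 828) - 29 = (260609/1687951 + 828) - 29 = 1397884037/1687951 - 29 = 1348933458/1687951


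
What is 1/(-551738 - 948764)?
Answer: -1/1500502 ≈ -6.6644e-7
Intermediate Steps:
1/(-551738 - 948764) = 1/(-1500502) = -1/1500502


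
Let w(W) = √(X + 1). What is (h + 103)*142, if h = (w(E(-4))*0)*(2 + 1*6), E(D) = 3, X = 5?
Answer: 14626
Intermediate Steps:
w(W) = √6 (w(W) = √(5 + 1) = √6)
h = 0 (h = (√6*0)*(2 + 1*6) = 0*(2 + 6) = 0*8 = 0)
(h + 103)*142 = (0 + 103)*142 = 103*142 = 14626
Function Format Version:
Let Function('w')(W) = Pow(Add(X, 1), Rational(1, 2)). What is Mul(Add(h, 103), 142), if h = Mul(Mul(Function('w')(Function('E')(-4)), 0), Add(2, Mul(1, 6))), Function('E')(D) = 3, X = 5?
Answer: 14626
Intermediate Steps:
Function('w')(W) = Pow(6, Rational(1, 2)) (Function('w')(W) = Pow(Add(5, 1), Rational(1, 2)) = Pow(6, Rational(1, 2)))
h = 0 (h = Mul(Mul(Pow(6, Rational(1, 2)), 0), Add(2, Mul(1, 6))) = Mul(0, Add(2, 6)) = Mul(0, 8) = 0)
Mul(Add(h, 103), 142) = Mul(Add(0, 103), 142) = Mul(103, 142) = 14626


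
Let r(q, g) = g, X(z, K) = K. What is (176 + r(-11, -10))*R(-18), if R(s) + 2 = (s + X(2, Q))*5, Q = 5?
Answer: -11122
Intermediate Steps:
R(s) = 23 + 5*s (R(s) = -2 + (s + 5)*5 = -2 + (5 + s)*5 = -2 + (25 + 5*s) = 23 + 5*s)
(176 + r(-11, -10))*R(-18) = (176 - 10)*(23 + 5*(-18)) = 166*(23 - 90) = 166*(-67) = -11122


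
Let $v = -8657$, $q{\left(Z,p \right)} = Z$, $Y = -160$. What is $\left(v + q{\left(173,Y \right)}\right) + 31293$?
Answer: $22809$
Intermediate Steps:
$\left(v + q{\left(173,Y \right)}\right) + 31293 = \left(-8657 + 173\right) + 31293 = -8484 + 31293 = 22809$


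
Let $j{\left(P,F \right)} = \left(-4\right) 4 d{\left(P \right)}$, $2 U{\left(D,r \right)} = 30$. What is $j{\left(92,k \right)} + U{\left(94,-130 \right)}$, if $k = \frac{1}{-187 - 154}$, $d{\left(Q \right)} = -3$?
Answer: $63$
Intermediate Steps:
$k = - \frac{1}{341}$ ($k = \frac{1}{-341} = - \frac{1}{341} \approx -0.0029326$)
$U{\left(D,r \right)} = 15$ ($U{\left(D,r \right)} = \frac{1}{2} \cdot 30 = 15$)
$j{\left(P,F \right)} = 48$ ($j{\left(P,F \right)} = \left(-4\right) 4 \left(-3\right) = \left(-16\right) \left(-3\right) = 48$)
$j{\left(92,k \right)} + U{\left(94,-130 \right)} = 48 + 15 = 63$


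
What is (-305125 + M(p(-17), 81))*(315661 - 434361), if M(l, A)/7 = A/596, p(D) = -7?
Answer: 5396515461775/149 ≈ 3.6218e+10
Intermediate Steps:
M(l, A) = 7*A/596 (M(l, A) = 7*(A/596) = 7*A/596)
(-305125 + M(p(-17), 81))*(315661 - 434361) = (-305125 + (7/596)*81)*(315661 - 434361) = (-305125 + 567/596)*(-118700) = -181853933/596*(-118700) = 5396515461775/149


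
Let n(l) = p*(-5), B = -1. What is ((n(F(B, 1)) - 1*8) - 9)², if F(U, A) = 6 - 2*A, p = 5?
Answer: 1764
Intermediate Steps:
n(l) = -25 (n(l) = 5*(-5) = -25)
((n(F(B, 1)) - 1*8) - 9)² = ((-25 - 1*8) - 9)² = ((-25 - 8) - 9)² = (-33 - 9)² = (-42)² = 1764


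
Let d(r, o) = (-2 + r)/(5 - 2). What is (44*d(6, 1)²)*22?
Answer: 15488/9 ≈ 1720.9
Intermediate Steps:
d(r, o) = -⅔ + r/3 (d(r, o) = (-2 + r)/3 = (-2 + r)*(⅓) = -⅔ + r/3)
(44*d(6, 1)²)*22 = (44*(-⅔ + (⅓)*6)²)*22 = (44*(-⅔ + 2)²)*22 = (44*(4/3)²)*22 = (44*(16/9))*22 = (704/9)*22 = 15488/9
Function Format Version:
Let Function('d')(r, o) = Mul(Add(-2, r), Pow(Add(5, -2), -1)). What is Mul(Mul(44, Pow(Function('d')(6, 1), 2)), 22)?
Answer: Rational(15488, 9) ≈ 1720.9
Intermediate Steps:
Function('d')(r, o) = Add(Rational(-2, 3), Mul(Rational(1, 3), r)) (Function('d')(r, o) = Mul(Add(-2, r), Pow(3, -1)) = Mul(Add(-2, r), Rational(1, 3)) = Add(Rational(-2, 3), Mul(Rational(1, 3), r)))
Mul(Mul(44, Pow(Function('d')(6, 1), 2)), 22) = Mul(Mul(44, Pow(Add(Rational(-2, 3), Mul(Rational(1, 3), 6)), 2)), 22) = Mul(Mul(44, Pow(Add(Rational(-2, 3), 2), 2)), 22) = Mul(Mul(44, Pow(Rational(4, 3), 2)), 22) = Mul(Mul(44, Rational(16, 9)), 22) = Mul(Rational(704, 9), 22) = Rational(15488, 9)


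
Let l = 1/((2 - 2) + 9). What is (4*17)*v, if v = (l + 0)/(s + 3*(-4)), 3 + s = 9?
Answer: -34/27 ≈ -1.2593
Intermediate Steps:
s = 6 (s = -3 + 9 = 6)
l = 1/9 (l = 1/(0 + 9) = 1/9 ≈ 0.11111)
v = -1/54 (v = (1/9 + 0)/(6 + 3*(-4)) = 1/(9*(6 - 12)) = (1/9)/(-6) = (1/9)*(-1/6) = -1/54 ≈ -0.018519)
(4*17)*v = (4*17)*(-1/54) = 68*(-1/54) = -34/27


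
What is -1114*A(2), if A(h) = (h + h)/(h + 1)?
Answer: -4456/3 ≈ -1485.3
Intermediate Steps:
A(h) = 2*h/(1 + h) (A(h) = (2*h)/(1 + h) = 2*h/(1 + h))
-1114*A(2) = -2228*2/(1 + 2) = -2228*2/3 = -1114*4/3 = -4456/3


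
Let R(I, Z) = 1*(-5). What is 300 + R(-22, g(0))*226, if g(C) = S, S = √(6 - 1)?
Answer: -830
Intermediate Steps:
S = √5 ≈ 2.2361
g(C) = √5
R(I, Z) = -5
300 + R(-22, g(0))*226 = 300 - 5*226 = 300 - 1130 = -830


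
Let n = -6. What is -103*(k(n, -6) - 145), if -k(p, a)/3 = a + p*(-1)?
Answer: 14935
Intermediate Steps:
k(p, a) = -3*a + 3*p (k(p, a) = -3*(a + p*(-1)) = -3*(a - p) = -3*a + 3*p)
-103*(k(n, -6) - 145) = -103*((-3*(-6) + 3*(-6)) - 145) = -103*((18 - 18) - 145) = -103*(0 - 145) = -103*(-145) = 14935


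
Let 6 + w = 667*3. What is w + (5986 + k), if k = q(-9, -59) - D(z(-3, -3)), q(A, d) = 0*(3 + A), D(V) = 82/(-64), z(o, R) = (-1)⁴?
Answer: 255433/32 ≈ 7982.3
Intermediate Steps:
z(o, R) = 1
D(V) = -41/32 (D(V) = 82*(-1/64) = -41/32)
w = 1995 (w = -6 + 667*3 = -6 + 2001 = 1995)
q(A, d) = 0
k = 41/32 (k = 0 - 1*(-41/32) = 0 + 41/32 = 41/32 ≈ 1.2813)
w + (5986 + k) = 1995 + (5986 + 41/32) = 1995 + 191593/32 = 255433/32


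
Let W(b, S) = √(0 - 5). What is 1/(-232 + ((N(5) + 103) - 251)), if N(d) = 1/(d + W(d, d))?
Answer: (-√5 + 5*I)/(-1899*I + 380*√5) ≈ -0.0026327 + 5.1663e-7*I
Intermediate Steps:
W(b, S) = I*√5 (W(b, S) = √(-5) = I*√5)
N(d) = 1/(d + I*√5)
1/(-232 + ((N(5) + 103) - 251)) = 1/(-232 + ((1/(5 + I*√5) + 103) - 251)) = 1/(-232 + ((103 + 1/(5 + I*√5)) - 251)) = 1/(-232 + (-148 + 1/(5 + I*√5))) = 1/(-380 + 1/(5 + I*√5))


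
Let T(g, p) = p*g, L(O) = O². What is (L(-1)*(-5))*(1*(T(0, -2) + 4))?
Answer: -20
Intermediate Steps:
T(g, p) = g*p
(L(-1)*(-5))*(1*(T(0, -2) + 4)) = ((-1)²*(-5))*(1*(0*(-2) + 4)) = (1*(-5))*(1*(0 + 4)) = -5*4 = -20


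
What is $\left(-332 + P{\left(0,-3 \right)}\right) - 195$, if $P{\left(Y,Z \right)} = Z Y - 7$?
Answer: $-534$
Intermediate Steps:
$P{\left(Y,Z \right)} = -7 + Y Z$ ($P{\left(Y,Z \right)} = Y Z - 7 = -7 + Y Z$)
$\left(-332 + P{\left(0,-3 \right)}\right) - 195 = \left(-332 + \left(-7 + 0 \left(-3\right)\right)\right) - 195 = \left(-332 + \left(-7 + 0\right)\right) - 195 = \left(-332 - 7\right) - 195 = -339 - 195 = -534$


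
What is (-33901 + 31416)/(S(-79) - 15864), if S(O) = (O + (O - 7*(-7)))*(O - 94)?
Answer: -2485/2993 ≈ -0.83027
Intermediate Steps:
S(O) = (-94 + O)*(49 + 2*O) (S(O) = (O + (O + 49))*(-94 + O) = (O + (49 + O))*(-94 + O) = (49 + 2*O)*(-94 + O) = (-94 + O)*(49 + 2*O))
(-33901 + 31416)/(S(-79) - 15864) = (-33901 + 31416)/((-4606 - 139*(-79) + 2*(-79)**2) - 15864) = -2485/((-4606 + 10981 + 2*6241) - 15864) = -2485/((-4606 + 10981 + 12482) - 15864) = -2485/(18857 - 15864) = -2485/2993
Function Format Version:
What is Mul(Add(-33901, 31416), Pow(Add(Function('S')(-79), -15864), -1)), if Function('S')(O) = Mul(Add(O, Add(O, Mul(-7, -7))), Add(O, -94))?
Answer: Rational(-2485, 2993) ≈ -0.83027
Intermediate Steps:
Function('S')(O) = Mul(Add(-94, O), Add(49, Mul(2, O))) (Function('S')(O) = Mul(Add(O, Add(O, 49)), Add(-94, O)) = Mul(Add(O, Add(49, O)), Add(-94, O)) = Mul(Add(49, Mul(2, O)), Add(-94, O)) = Mul(Add(-94, O), Add(49, Mul(2, O))))
Mul(Add(-33901, 31416), Pow(Add(Function('S')(-79), -15864), -1)) = Mul(Add(-33901, 31416), Pow(Add(Add(-4606, Mul(-139, -79), Mul(2, Pow(-79, 2))), -15864), -1)) = Mul(-2485, Pow(Add(Add(-4606, 10981, Mul(2, 6241)), -15864), -1)) = Mul(-2485, Pow(Add(Add(-4606, 10981, 12482), -15864), -1)) = Mul(-2485, Pow(Add(18857, -15864), -1)) = Mul(-2485, Pow(2993, -1)) = Mul(-2485, Rational(1, 2993)) = Rational(-2485, 2993)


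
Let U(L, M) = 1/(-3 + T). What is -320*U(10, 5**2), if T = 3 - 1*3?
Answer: 320/3 ≈ 106.67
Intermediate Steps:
T = 0 (T = 3 - 3 = 0)
U(L, M) = -1/3 (U(L, M) = 1/(-3 + 0) = 1/(-3) = -1/3)
-320*U(10, 5**2) = -320*(-1/3) = 320/3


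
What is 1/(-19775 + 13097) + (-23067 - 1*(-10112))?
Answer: -86513491/6678 ≈ -12955.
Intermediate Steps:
1/(-19775 + 13097) + (-23067 - 1*(-10112)) = 1/(-6678) + (-23067 + 10112) = -1/6678 - 12955 = -86513491/6678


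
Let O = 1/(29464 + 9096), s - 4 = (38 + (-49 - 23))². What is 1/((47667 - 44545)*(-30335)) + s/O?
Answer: 4236155682751999/94705870 ≈ 4.4730e+7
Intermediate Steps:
s = 1160 (s = 4 + (38 + (-49 - 23))² = 4 + (38 - 72)² = 4 + (-34)² = 4 + 1156 = 1160)
O = 1/38560 ≈ 2.5934e-5
1/((47667 - 44545)*(-30335)) + s/O = 1/((47667 - 44545)*(-30335)) + 1160/(1/38560) = -1/30335/3122 + 1160*38560 = (1/3122)*(-1/30335) + 44729600 = -1/94705870 + 44729600 = 4236155682751999/94705870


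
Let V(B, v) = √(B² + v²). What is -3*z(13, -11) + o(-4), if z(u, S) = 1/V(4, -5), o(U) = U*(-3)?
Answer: 12 - 3*√41/41 ≈ 11.531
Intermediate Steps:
o(U) = -3*U
z(u, S) = √41/41 (z(u, S) = 1/(√(4² + (-5)²)) = 1/(√(16 + 25)) = 1/(√41) = √41/41)
-3*z(13, -11) + o(-4) = -3*√41/41 - 3*(-4) = -3*√41/41 + 12 = 12 - 3*√41/41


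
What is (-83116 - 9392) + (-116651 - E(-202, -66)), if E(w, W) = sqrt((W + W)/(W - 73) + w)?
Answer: -209159 - I*sqrt(3884494)/139 ≈ -2.0916e+5 - 14.179*I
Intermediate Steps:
E(w, W) = sqrt(w + 2*W/(-73 + W)) (E(w, W) = sqrt((2*W)/(-73 + W) + w) = sqrt(2*W/(-73 + W) + w) = sqrt(w + 2*W/(-73 + W)))
(-83116 - 9392) + (-116651 - E(-202, -66)) = (-83116 - 9392) + (-116651 - sqrt((2*(-66) - 202*(-73 - 66))/(-73 - 66))) = -92508 + (-116651 - sqrt((-132 - 202*(-139))/(-139))) = -92508 + (-116651 - sqrt(-(-132 + 28078)/139)) = -92508 + (-116651 - sqrt(-1/139*27946)) = -92508 + (-116651 - sqrt(-27946/139)) = -92508 + (-116651 - I*sqrt(3884494)/139) = -209159 - I*sqrt(3884494)/139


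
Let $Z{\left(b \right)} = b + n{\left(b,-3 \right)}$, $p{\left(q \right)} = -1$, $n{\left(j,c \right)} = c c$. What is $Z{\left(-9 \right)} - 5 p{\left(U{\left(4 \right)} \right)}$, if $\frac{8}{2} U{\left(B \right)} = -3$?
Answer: $5$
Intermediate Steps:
$n{\left(j,c \right)} = c^{2}$
$U{\left(B \right)} = - \frac{3}{4}$ ($U{\left(B \right)} = \frac{1}{4} \left(-3\right) = - \frac{3}{4}$)
$Z{\left(b \right)} = 9 + b$ ($Z{\left(b \right)} = b + \left(-3\right)^{2} = b + 9 = 9 + b$)
$Z{\left(-9 \right)} - 5 p{\left(U{\left(4 \right)} \right)} = \left(9 - 9\right) - -5 = 0 + 5 = 5$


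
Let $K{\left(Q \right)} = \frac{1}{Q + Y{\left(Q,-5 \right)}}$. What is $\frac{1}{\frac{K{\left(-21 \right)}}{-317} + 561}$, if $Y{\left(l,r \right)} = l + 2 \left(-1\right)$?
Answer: $\frac{13948}{7824829} \approx 0.0017825$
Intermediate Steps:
$Y{\left(l,r \right)} = -2 + l$ ($Y{\left(l,r \right)} = l - 2 = -2 + l$)
$K{\left(Q \right)} = \frac{1}{-2 + 2 Q}$ ($K{\left(Q \right)} = \frac{1}{Q + \left(-2 + Q\right)} = \frac{1}{-2 + 2 Q}$)
$\frac{1}{\frac{K{\left(-21 \right)}}{-317} + 561} = \frac{1}{\frac{\frac{1}{2} \frac{1}{-1 - 21}}{-317} + 561} = \frac{1}{\frac{1}{2 \left(-22\right)} \left(- \frac{1}{317}\right) + 561} = \frac{1}{\frac{1}{2} \left(- \frac{1}{22}\right) \left(- \frac{1}{317}\right) + 561} = \frac{1}{\left(- \frac{1}{44}\right) \left(- \frac{1}{317}\right) + 561} = \frac{1}{\frac{1}{13948} + 561} = \frac{1}{\frac{7824829}{13948}} = \frac{13948}{7824829}$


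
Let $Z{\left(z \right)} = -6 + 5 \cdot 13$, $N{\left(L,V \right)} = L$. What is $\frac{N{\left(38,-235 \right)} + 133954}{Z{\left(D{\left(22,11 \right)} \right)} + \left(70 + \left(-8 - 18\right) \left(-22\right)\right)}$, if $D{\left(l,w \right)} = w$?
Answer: $\frac{133992}{701} \approx 191.14$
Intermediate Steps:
$Z{\left(z \right)} = 59$ ($Z{\left(z \right)} = -6 + 65 = 59$)
$\frac{N{\left(38,-235 \right)} + 133954}{Z{\left(D{\left(22,11 \right)} \right)} + \left(70 + \left(-8 - 18\right) \left(-22\right)\right)} = \frac{38 + 133954}{59 + \left(70 + \left(-8 - 18\right) \left(-22\right)\right)} = \frac{133992}{59 + \left(70 + \left(-8 - 18\right) \left(-22\right)\right)} = \frac{133992}{59 + \left(70 - -572\right)} = \frac{133992}{59 + \left(70 + 572\right)} = \frac{133992}{59 + 642} = \frac{133992}{701}$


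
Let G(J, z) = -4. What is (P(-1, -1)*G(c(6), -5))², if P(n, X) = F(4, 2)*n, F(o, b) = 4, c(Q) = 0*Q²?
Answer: 256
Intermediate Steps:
c(Q) = 0
P(n, X) = 4*n
(P(-1, -1)*G(c(6), -5))² = ((4*(-1))*(-4))² = (-4*(-4))² = 16² = 256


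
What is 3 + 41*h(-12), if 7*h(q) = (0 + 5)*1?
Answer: 226/7 ≈ 32.286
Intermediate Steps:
h(q) = 5/7 (h(q) = ((0 + 5)*1)/7 = (5*1)/7 = (1/7)*5 = 5/7)
3 + 41*h(-12) = 3 + 41*(5/7) = 3 + 205/7 = 226/7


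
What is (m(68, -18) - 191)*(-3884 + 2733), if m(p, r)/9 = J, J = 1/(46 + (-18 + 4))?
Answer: 7024553/32 ≈ 2.1952e+5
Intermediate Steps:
J = 1/32 (J = 1/(46 - 14) = 1/32 ≈ 0.031250)
m(p, r) = 9/32 (m(p, r) = 9*(1/32) = 9/32)
(m(68, -18) - 191)*(-3884 + 2733) = (9/32 - 191)*(-3884 + 2733) = -6103/32*(-1151) = 7024553/32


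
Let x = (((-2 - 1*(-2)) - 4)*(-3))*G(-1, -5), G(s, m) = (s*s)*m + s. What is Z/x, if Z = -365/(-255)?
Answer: -73/3672 ≈ -0.019880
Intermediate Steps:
G(s, m) = s + m*s² (G(s, m) = s²*m + s = m*s² + s = s + m*s²)
Z = 73/51 (Z = -365*(-1/255) = 73/51 ≈ 1.4314)
x = -72 (x = (((-2 - 1*(-2)) - 4)*(-3))*(-(1 - 5*(-1))) = (((-2 + 2) - 4)*(-3))*(-(1 + 5)) = ((0 - 4)*(-3))*(-1*6) = -4*(-3)*(-6) = 12*(-6) = -72)
Z/x = (73/51)/(-72) = (73/51)*(-1/72) = -73/3672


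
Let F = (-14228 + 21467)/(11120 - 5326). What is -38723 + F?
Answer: -224353823/5794 ≈ -38722.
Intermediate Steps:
F = 7239/5794 ≈ 1.2494
-38723 + F = -38723 + 7239/5794 = -224353823/5794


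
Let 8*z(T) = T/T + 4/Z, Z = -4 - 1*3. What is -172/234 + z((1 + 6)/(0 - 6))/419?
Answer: -2017553/2745288 ≈ -0.73491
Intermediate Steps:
Z = -7 (Z = -4 - 3 = -7)
z(T) = 3/56 (z(T) = (T/T + 4/(-7))/8 = (1 + 4*(-⅐))/8 = (1 - 4/7)/8 = (⅛)*(3/7) = 3/56)
-172/234 + z((1 + 6)/(0 - 6))/419 = -172/234 + (3/56)/419 = -172*1/234 + (3/56)*(1/419) = -86/117 + 3/23464 = -2017553/2745288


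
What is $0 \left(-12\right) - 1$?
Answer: $-1$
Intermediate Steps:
$0 \left(-12\right) - 1 = 0 + \left(-4 + 3\right) = 0 - 1 = -1$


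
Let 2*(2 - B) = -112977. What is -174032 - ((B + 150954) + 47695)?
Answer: -858343/2 ≈ -4.2917e+5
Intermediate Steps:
B = 112981/2 (B = 2 - ½*(-112977) = 2 + 112977/2 = 112981/2 ≈ 56491.)
-174032 - ((B + 150954) + 47695) = -174032 - ((112981/2 + 150954) + 47695) = -174032 - (414889/2 + 47695) = -174032 - 1*510279/2 = -174032 - 510279/2 = -858343/2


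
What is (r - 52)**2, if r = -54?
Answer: 11236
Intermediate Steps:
(r - 52)**2 = (-54 - 52)**2 = (-106)**2 = 11236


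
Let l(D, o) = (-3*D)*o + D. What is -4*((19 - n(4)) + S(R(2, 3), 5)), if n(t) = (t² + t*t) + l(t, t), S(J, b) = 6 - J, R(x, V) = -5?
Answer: -168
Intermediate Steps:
l(D, o) = D - 3*D*o (l(D, o) = -3*D*o + D = D - 3*D*o)
n(t) = 2*t² + t*(1 - 3*t) (n(t) = (t² + t*t) + t*(1 - 3*t) = (t² + t²) + t*(1 - 3*t) = 2*t² + t*(1 - 3*t))
-4*((19 - n(4)) + S(R(2, 3), 5)) = -4*((19 - 4*(1 - 1*4)) + (6 - 1*(-5))) = -4*((19 - 4*(1 - 4)) + (6 + 5)) = -4*((19 - 4*(-3)) + 11) = -4*((19 - 1*(-12)) + 11) = -4*((19 + 12) + 11) = -4*(31 + 11) = -4*42 = -168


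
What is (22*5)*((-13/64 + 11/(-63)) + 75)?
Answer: 16548235/2016 ≈ 8208.5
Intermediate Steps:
(22*5)*((-13/64 + 11/(-63)) + 75) = 110*((-13*1/64 + 11*(-1/63)) + 75) = 110*((-13/64 - 11/63) + 75) = 110*(-1523/4032 + 75) = 110*(300877/4032) = 16548235/2016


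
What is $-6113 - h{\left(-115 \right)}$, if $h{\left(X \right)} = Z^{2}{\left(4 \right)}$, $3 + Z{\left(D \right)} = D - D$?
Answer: $-6122$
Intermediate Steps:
$Z{\left(D \right)} = -3$ ($Z{\left(D \right)} = -3 + \left(D - D\right) = -3 + 0 = -3$)
$h{\left(X \right)} = 9$ ($h{\left(X \right)} = \left(-3\right)^{2} = 9$)
$-6113 - h{\left(-115 \right)} = -6113 - 9 = -6122$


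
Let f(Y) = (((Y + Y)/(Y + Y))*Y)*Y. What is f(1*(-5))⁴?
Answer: 390625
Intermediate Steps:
f(Y) = Y² (f(Y) = (((2*Y)/((2*Y)))*Y)*Y = (((2*Y)*(1/(2*Y)))*Y)*Y = (1*Y)*Y = Y*Y = Y²)
f(1*(-5))⁴ = ((1*(-5))²)⁴ = ((-5)²)⁴ = 25⁴ = 390625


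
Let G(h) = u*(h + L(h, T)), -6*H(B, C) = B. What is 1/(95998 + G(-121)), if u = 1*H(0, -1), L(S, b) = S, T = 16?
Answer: 1/95998 ≈ 1.0417e-5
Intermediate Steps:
H(B, C) = -B/6
u = 0 (u = 1*(-⅙*0) = 1*0 = 0)
G(h) = 0 (G(h) = 0*(h + h) = 0*(2*h) = 0)
1/(95998 + G(-121)) = 1/(95998 + 0) = 1/95998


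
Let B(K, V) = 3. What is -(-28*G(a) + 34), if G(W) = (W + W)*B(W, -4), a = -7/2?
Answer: -622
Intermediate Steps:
a = -7/2 (a = -7*1/2 = -7/2 ≈ -3.5000)
G(W) = 6*W (G(W) = (W + W)*3 = (2*W)*3 = 6*W)
-(-28*G(a) + 34) = -(-168*(-7)/2 + 34) = -(-28*(-21) + 34) = -(588 + 34) = -1*622 = -622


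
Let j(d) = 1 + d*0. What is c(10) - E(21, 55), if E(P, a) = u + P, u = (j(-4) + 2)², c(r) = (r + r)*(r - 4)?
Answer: 90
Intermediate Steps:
j(d) = 1 (j(d) = 1 + 0 = 1)
c(r) = 2*r*(-4 + r) (c(r) = (2*r)*(-4 + r) = 2*r*(-4 + r))
u = 9 (u = (1 + 2)² = 3² = 9)
E(P, a) = 9 + P
c(10) - E(21, 55) = 2*10*(-4 + 10) - (9 + 21) = 2*10*6 - 1*30 = 120 - 30 = 90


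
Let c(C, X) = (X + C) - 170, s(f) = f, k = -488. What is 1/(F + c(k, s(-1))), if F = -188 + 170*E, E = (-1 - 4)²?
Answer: 1/3403 ≈ 0.00029386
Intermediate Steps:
E = 25 (E = (-5)² = 25)
c(C, X) = -170 + C + X (c(C, X) = (C + X) - 170 = -170 + C + X)
F = 4062 (F = -188 + 170*25 = -188 + 4250 = 4062)
1/(F + c(k, s(-1))) = 1/(4062 + (-170 - 488 - 1)) = 1/(4062 - 659) = 1/3403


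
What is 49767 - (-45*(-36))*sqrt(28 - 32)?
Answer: 49767 - 3240*I ≈ 49767.0 - 3240.0*I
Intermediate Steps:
49767 - (-45*(-36))*sqrt(28 - 32) = 49767 - 1620*sqrt(-4) = 49767 - 1620*2*I = 49767 - 3240*I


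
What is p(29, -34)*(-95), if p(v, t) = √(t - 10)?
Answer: -190*I*√11 ≈ -630.16*I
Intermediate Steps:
p(v, t) = √(-10 + t)
p(29, -34)*(-95) = √(-10 - 34)*(-95) = √(-44)*(-95) = (2*I*√11)*(-95) = -190*I*√11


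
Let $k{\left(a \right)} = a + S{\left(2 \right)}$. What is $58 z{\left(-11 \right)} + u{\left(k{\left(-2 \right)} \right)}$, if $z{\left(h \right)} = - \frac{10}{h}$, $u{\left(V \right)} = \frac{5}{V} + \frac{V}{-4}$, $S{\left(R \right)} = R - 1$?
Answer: $\frac{2111}{44} \approx 47.977$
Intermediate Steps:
$S{\left(R \right)} = -1 + R$
$k{\left(a \right)} = 1 + a$ ($k{\left(a \right)} = a + \left(-1 + 2\right) = a + 1 = 1 + a$)
$u{\left(V \right)} = \frac{5}{V} - \frac{V}{4}$ ($u{\left(V \right)} = \frac{5}{V} + V \left(- \frac{1}{4}\right) = \frac{5}{V} - \frac{V}{4}$)
$58 z{\left(-11 \right)} + u{\left(k{\left(-2 \right)} \right)} = 58 \left(- \frac{10}{-11}\right) - \left(- \frac{5}{1 - 2} + \frac{1 - 2}{4}\right) = 58 \left(\left(-10\right) \left(- \frac{1}{11}\right)\right) + \left(\frac{5}{-1} - - \frac{1}{4}\right) = 58 \cdot \frac{10}{11} + \left(5 \left(-1\right) + \frac{1}{4}\right) = \frac{580}{11} + \left(-5 + \frac{1}{4}\right) = \frac{580}{11} - \frac{19}{4} = \frac{2111}{44}$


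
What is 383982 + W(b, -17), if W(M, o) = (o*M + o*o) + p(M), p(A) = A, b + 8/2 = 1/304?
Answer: 7302364/19 ≈ 3.8434e+5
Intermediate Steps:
b = -1215/304 (b = -4 + 1/304 = -1215/304 ≈ -3.9967)
W(M, o) = M + o² + M*o (W(M, o) = (o*M + o*o) + M = (M*o + o²) + M = (o² + M*o) + M = M + o² + M*o)
383982 + W(b, -17) = 383982 + (-1215/304 + (-17)² - 1215/304*(-17)) = 383982 + (-1215/304 + 289 + 20655/304) = 383982 + 6706/19 = 7302364/19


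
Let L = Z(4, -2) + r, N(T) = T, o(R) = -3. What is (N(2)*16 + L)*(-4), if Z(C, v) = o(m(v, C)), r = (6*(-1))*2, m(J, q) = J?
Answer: -68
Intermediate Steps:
r = -12 (r = -6*2 = -12)
Z(C, v) = -3
L = -15 (L = -3 - 12 = -15)
(N(2)*16 + L)*(-4) = (2*16 - 15)*(-4) = (32 - 15)*(-4) = 17*(-4) = -68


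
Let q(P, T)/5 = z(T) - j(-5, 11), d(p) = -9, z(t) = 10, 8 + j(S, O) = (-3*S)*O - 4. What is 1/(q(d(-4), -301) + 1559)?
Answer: 1/844 ≈ 0.0011848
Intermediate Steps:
j(S, O) = -12 - 3*O*S (j(S, O) = -8 + ((-3*S)*O - 4) = -8 + (-3*O*S - 4) = -8 + (-4 - 3*O*S) = -12 - 3*O*S)
q(P, T) = -715 (q(P, T) = 5*(10 - (-12 - 3*11*(-5))) = 5*(10 - (-12 + 165)) = 5*(10 - 1*153) = 5*(10 - 153) = 5*(-143) = -715)
1/(q(d(-4), -301) + 1559) = 1/(-715 + 1559) = 1/844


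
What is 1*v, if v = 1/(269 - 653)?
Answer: -1/384 ≈ -0.0026042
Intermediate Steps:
v = -1/384 (v = 1/(-384) = -1/384 ≈ -0.0026042)
1*v = 1*(-1/384) = -1/384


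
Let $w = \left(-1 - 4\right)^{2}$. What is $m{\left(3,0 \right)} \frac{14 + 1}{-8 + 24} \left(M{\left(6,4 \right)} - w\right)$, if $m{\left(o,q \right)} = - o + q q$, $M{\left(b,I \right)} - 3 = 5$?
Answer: $\frac{765}{16} \approx 47.813$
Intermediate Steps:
$M{\left(b,I \right)} = 8$ ($M{\left(b,I \right)} = 3 + 5 = 8$)
$m{\left(o,q \right)} = q^{2} - o$ ($m{\left(o,q \right)} = - o + q^{2} = q^{2} - o$)
$w = 25$ ($w = \left(-5\right)^{2} = 25$)
$m{\left(3,0 \right)} \frac{14 + 1}{-8 + 24} \left(M{\left(6,4 \right)} - w\right) = \left(0^{2} - 3\right) \frac{14 + 1}{-8 + 24} \left(8 - 25\right) = \left(0 - 3\right) \frac{15}{16} \left(8 - 25\right) = - 3 \cdot 15 \cdot \frac{1}{16} \left(-17\right) = \left(-3\right) \frac{15}{16} \left(-17\right) = \left(- \frac{45}{16}\right) \left(-17\right) = \frac{765}{16}$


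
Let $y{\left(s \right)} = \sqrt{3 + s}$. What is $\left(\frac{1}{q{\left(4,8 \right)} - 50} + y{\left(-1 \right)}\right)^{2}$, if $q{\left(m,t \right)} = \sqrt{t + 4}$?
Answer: $\frac{\left(-1 + 2 \sqrt{2} \left(25 - \sqrt{3}\right)\right)^{2}}{4 \left(25 - \sqrt{3}\right)^{2}} \approx 1.9397$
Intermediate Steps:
$q{\left(m,t \right)} = \sqrt{4 + t}$
$\left(\frac{1}{q{\left(4,8 \right)} - 50} + y{\left(-1 \right)}\right)^{2} = \left(\frac{1}{\sqrt{4 + 8} - 50} + \sqrt{3 - 1}\right)^{2} = \left(\frac{1}{\sqrt{12} - 50} + \sqrt{2}\right)^{2} = \left(\frac{1}{2 \sqrt{3} - 50} + \sqrt{2}\right)^{2} = \left(\frac{1}{-50 + 2 \sqrt{3}} + \sqrt{2}\right)^{2} = \left(\sqrt{2} + \frac{1}{-50 + 2 \sqrt{3}}\right)^{2}$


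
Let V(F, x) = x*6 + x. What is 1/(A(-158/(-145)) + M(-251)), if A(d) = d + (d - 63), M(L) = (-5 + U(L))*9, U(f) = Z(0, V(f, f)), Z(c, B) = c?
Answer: -145/15344 ≈ -0.0094499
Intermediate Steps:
V(F, x) = 7*x (V(F, x) = 6*x + x = 7*x)
U(f) = 0
M(L) = -45 (M(L) = (-5 + 0)*9 = -5*9 = -45)
A(d) = -63 + 2*d (A(d) = d + (-63 + d) = -63 + 2*d)
1/(A(-158/(-145)) + M(-251)) = 1/((-63 + 2*(-158/(-145))) - 45) = 1/((-63 + 2*(-158*(-1/145))) - 45) = 1/((-63 + 2*(158/145)) - 45) = 1/((-63 + 316/145) - 45) = 1/(-8819/145 - 45) = 1/(-15344/145) = -145/15344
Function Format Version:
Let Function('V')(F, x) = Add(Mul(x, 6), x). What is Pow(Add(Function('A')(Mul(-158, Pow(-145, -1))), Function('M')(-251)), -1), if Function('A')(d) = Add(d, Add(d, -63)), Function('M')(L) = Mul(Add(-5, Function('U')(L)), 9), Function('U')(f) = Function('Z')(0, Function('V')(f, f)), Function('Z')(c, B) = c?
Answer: Rational(-145, 15344) ≈ -0.0094499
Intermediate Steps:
Function('V')(F, x) = Mul(7, x) (Function('V')(F, x) = Add(Mul(6, x), x) = Mul(7, x))
Function('U')(f) = 0
Function('M')(L) = -45 (Function('M')(L) = Mul(Add(-5, 0), 9) = Mul(-5, 9) = -45)
Function('A')(d) = Add(-63, Mul(2, d)) (Function('A')(d) = Add(d, Add(-63, d)) = Add(-63, Mul(2, d)))
Pow(Add(Function('A')(Mul(-158, Pow(-145, -1))), Function('M')(-251)), -1) = Pow(Add(Add(-63, Mul(2, Mul(-158, Pow(-145, -1)))), -45), -1) = Pow(Add(Add(-63, Mul(2, Mul(-158, Rational(-1, 145)))), -45), -1) = Pow(Add(Add(-63, Mul(2, Rational(158, 145))), -45), -1) = Pow(Add(Add(-63, Rational(316, 145)), -45), -1) = Pow(Add(Rational(-8819, 145), -45), -1) = Pow(Rational(-15344, 145), -1) = Rational(-145, 15344)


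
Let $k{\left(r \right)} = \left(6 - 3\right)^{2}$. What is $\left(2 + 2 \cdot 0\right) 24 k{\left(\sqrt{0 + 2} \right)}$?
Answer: $432$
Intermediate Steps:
$k{\left(r \right)} = 9$ ($k{\left(r \right)} = 3^{2} = 9$)
$\left(2 + 2 \cdot 0\right) 24 k{\left(\sqrt{0 + 2} \right)} = \left(2 + 2 \cdot 0\right) 24 \cdot 9 = \left(2 + 0\right) 24 \cdot 9 = 2 \cdot 24 \cdot 9 = 48 \cdot 9 = 432$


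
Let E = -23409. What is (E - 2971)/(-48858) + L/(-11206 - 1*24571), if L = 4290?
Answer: 367098220/873996333 ≈ 0.42002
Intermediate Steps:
(E - 2971)/(-48858) + L/(-11206 - 1*24571) = (-23409 - 2971)/(-48858) + 4290/(-11206 - 1*24571) = -26380*(-1/48858) + 4290/(-11206 - 24571) = 13190/24429 + 4290/(-35777) = 13190/24429 + 4290*(-1/35777) = 13190/24429 - 4290/35777 = 367098220/873996333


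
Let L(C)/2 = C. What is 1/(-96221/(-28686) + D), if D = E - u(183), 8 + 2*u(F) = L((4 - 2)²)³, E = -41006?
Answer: -28686/1183430767 ≈ -2.4240e-5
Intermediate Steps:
L(C) = 2*C
u(F) = 252 (u(F) = -4 + (2*(4 - 2)²)³/2 = -4 + (2*2²)³/2 = -4 + (2*4)³/2 = -4 + (½)*8³ = -4 + (½)*512 = -4 + 256 = 252)
D = -41258 (D = -41006 - 1*252 = -41006 - 252 = -41258)
1/(-96221/(-28686) + D) = 1/(-96221/(-28686) - 41258) = 1/(-96221*(-1/28686) - 41258) = 1/(96221/28686 - 41258) = 1/(-1183430767/28686) = -28686/1183430767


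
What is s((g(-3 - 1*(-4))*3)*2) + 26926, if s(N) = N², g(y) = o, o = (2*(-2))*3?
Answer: 32110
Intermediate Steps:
o = -12 (o = -4*3 = -12)
g(y) = -12
s((g(-3 - 1*(-4))*3)*2) + 26926 = (-12*3*2)² + 26926 = (-36*2)² + 26926 = (-72)² + 26926 = 5184 + 26926 = 32110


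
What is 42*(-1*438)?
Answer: -18396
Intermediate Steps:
42*(-1*438) = 42*(-438) = -18396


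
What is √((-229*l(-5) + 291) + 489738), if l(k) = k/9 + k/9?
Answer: √4412551/3 ≈ 700.20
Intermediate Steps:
l(k) = 2*k/9 (l(k) = k*(⅑) + k*(⅑) = k/9 + k/9 = 2*k/9)
√((-229*l(-5) + 291) + 489738) = √((-458*(-5)/9 + 291) + 489738) = √((-229*(-10/9) + 291) + 489738) = √((2290/9 + 291) + 489738) = √(4909/9 + 489738) = √(4412551/9) = √4412551/3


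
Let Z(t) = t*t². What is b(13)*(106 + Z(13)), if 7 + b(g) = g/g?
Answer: -13818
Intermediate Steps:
b(g) = -6 (b(g) = -7 + g/g = -7 + 1 = -6)
Z(t) = t³
b(13)*(106 + Z(13)) = -6*(106 + 13³) = -6*(106 + 2197) = -6*2303 = -13818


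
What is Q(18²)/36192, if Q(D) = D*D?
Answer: 2187/754 ≈ 2.9005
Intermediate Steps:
Q(D) = D²
Q(18²)/36192 = (18²)²/36192 = 324²*(1/36192) = 104976*(1/36192) = 2187/754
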